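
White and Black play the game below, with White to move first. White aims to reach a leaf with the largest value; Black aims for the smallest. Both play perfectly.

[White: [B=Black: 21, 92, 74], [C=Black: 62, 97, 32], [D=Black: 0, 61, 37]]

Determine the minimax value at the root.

B (Black): min(21, 92, 74) = 21
C (Black): min(62, 97, 32) = 32
D (Black): min(0, 61, 37) = 0
Root (White): max(21, 32, 0) = 32

32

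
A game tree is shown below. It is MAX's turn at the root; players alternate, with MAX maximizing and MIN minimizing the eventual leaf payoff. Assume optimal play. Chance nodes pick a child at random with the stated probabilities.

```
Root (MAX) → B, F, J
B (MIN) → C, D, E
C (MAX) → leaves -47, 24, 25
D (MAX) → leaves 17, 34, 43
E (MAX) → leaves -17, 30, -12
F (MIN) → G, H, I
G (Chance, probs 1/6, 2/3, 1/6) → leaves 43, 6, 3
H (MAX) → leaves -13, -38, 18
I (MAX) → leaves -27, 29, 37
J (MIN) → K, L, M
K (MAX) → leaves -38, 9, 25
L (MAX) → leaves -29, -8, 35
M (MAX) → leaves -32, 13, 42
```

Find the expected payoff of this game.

25

C (MAX): max(-47, 24, 25) = 25
D (MAX): max(17, 34, 43) = 43
E (MAX): max(-17, 30, -12) = 30
B (MIN): min(25, 43, 30) = 25
G (Chance): 1/6·43 + 2/3·6 + 1/6·3 = 11.67
H (MAX): max(-13, -38, 18) = 18
I (MAX): max(-27, 29, 37) = 37
F (MIN): min(11.67, 18, 37) = 11.67
K (MAX): max(-38, 9, 25) = 25
L (MAX): max(-29, -8, 35) = 35
M (MAX): max(-32, 13, 42) = 42
J (MIN): min(25, 35, 42) = 25
Root (MAX): max(25, 11.67, 25) = 25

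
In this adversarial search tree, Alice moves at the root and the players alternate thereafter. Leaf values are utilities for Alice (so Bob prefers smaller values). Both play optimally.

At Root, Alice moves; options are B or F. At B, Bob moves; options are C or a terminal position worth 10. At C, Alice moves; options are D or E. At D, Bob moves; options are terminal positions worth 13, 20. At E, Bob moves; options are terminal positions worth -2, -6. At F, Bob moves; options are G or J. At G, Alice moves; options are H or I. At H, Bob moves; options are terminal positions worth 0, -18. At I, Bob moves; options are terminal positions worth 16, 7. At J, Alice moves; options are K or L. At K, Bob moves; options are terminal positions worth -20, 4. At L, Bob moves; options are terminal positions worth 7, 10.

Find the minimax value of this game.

10

D (Bob): min(13, 20) = 13
E (Bob): min(-2, -6) = -6
C (Alice): max(13, -6) = 13
B (Bob): min(13, 10) = 10
H (Bob): min(0, -18) = -18
I (Bob): min(16, 7) = 7
G (Alice): max(-18, 7) = 7
K (Bob): min(-20, 4) = -20
L (Bob): min(7, 10) = 7
J (Alice): max(-20, 7) = 7
F (Bob): min(7, 7) = 7
Root (Alice): max(10, 7) = 10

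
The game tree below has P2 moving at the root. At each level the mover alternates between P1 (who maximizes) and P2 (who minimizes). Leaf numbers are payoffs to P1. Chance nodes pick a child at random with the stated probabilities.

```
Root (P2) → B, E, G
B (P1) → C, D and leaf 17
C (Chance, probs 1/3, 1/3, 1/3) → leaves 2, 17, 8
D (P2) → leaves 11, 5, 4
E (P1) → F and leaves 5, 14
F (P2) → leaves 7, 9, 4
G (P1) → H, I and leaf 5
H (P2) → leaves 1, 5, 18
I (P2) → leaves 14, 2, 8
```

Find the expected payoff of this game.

5

C (Chance): 1/3·2 + 1/3·17 + 1/3·8 = 9
D (P2): min(11, 5, 4) = 4
B (P1): max(9, 4, 17) = 17
F (P2): min(7, 9, 4) = 4
E (P1): max(4, 5, 14) = 14
H (P2): min(1, 5, 18) = 1
I (P2): min(14, 2, 8) = 2
G (P1): max(1, 2, 5) = 5
Root (P2): min(17, 14, 5) = 5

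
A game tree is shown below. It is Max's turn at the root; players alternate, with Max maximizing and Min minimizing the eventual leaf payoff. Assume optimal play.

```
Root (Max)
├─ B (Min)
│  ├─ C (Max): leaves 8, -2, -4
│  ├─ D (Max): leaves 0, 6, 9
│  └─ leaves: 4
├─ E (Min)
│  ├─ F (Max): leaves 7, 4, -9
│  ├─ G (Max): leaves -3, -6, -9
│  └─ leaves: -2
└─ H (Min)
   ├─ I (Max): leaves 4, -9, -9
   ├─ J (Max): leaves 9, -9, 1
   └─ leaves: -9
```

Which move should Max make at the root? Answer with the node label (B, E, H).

C (Max): max(8, -2, -4) = 8
D (Max): max(0, 6, 9) = 9
B (Min): min(8, 9, 4) = 4
F (Max): max(7, 4, -9) = 7
G (Max): max(-3, -6, -9) = -3
E (Min): min(7, -3, -2) = -3
I (Max): max(4, -9, -9) = 4
J (Max): max(9, -9, 1) = 9
H (Min): min(4, 9, -9) = -9
Root (Max): max(4, -3, -9) = 4
Max picks the child with the highest value: B (value 4).

B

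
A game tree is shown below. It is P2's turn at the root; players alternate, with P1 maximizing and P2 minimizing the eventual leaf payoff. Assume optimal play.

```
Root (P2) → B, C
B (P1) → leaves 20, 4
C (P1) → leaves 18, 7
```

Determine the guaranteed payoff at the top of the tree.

B (P1): max(20, 4) = 20
C (P1): max(18, 7) = 18
Root (P2): min(20, 18) = 18

18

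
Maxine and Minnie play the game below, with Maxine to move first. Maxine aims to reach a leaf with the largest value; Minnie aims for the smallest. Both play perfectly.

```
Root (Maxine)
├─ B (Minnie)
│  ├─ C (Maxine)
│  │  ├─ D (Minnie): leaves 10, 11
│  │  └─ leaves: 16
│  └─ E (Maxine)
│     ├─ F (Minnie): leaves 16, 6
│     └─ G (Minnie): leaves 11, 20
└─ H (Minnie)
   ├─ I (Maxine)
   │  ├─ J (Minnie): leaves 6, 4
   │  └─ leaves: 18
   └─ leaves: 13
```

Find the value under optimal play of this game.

13

D (Minnie): min(10, 11) = 10
C (Maxine): max(10, 16) = 16
F (Minnie): min(16, 6) = 6
G (Minnie): min(11, 20) = 11
E (Maxine): max(6, 11) = 11
B (Minnie): min(16, 11) = 11
J (Minnie): min(6, 4) = 4
I (Maxine): max(4, 18) = 18
H (Minnie): min(18, 13) = 13
Root (Maxine): max(11, 13) = 13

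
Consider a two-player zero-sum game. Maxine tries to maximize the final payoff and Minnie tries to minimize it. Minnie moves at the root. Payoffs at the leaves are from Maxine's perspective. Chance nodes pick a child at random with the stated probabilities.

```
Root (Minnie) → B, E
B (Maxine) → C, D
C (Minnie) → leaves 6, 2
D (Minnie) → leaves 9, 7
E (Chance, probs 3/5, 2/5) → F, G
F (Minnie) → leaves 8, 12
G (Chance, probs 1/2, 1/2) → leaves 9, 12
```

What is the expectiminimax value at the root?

C (Minnie): min(6, 2) = 2
D (Minnie): min(9, 7) = 7
B (Maxine): max(2, 7) = 7
F (Minnie): min(8, 12) = 8
G (Chance): 1/2·9 + 1/2·12 = 10.5
E (Chance): 3/5·8 + 2/5·10.5 = 9
Root (Minnie): min(7, 9) = 7

7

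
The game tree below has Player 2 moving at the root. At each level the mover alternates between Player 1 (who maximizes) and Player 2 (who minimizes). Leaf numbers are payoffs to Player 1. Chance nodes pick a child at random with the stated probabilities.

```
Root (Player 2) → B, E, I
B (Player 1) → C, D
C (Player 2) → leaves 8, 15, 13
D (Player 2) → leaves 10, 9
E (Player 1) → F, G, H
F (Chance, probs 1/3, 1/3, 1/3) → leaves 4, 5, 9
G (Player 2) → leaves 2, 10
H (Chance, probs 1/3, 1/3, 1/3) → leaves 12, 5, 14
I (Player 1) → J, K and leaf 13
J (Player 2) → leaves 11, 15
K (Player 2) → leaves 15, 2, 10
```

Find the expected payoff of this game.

9

C (Player 2): min(8, 15, 13) = 8
D (Player 2): min(10, 9) = 9
B (Player 1): max(8, 9) = 9
F (Chance): 1/3·4 + 1/3·5 + 1/3·9 = 6
G (Player 2): min(2, 10) = 2
H (Chance): 1/3·12 + 1/3·5 + 1/3·14 = 10.33
E (Player 1): max(6, 2, 10.33) = 10.33
J (Player 2): min(11, 15) = 11
K (Player 2): min(15, 2, 10) = 2
I (Player 1): max(11, 2, 13) = 13
Root (Player 2): min(9, 10.33, 13) = 9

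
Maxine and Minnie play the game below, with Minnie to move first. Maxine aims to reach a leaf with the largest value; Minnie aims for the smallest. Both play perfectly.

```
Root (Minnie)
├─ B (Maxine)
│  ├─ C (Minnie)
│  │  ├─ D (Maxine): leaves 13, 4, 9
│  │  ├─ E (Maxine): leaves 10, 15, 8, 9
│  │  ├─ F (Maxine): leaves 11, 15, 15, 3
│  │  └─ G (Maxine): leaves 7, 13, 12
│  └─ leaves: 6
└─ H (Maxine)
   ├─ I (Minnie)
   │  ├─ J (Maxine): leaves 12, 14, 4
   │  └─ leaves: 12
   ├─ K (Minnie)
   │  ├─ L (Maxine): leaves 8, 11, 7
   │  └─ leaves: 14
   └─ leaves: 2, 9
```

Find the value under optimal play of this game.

12

D (Maxine): max(13, 4, 9) = 13
E (Maxine): max(10, 15, 8, 9) = 15
F (Maxine): max(11, 15, 15, 3) = 15
G (Maxine): max(7, 13, 12) = 13
C (Minnie): min(13, 15, 15, 13) = 13
B (Maxine): max(13, 6) = 13
J (Maxine): max(12, 14, 4) = 14
I (Minnie): min(14, 12) = 12
L (Maxine): max(8, 11, 7) = 11
K (Minnie): min(11, 14) = 11
H (Maxine): max(12, 11, 2, 9) = 12
Root (Minnie): min(13, 12) = 12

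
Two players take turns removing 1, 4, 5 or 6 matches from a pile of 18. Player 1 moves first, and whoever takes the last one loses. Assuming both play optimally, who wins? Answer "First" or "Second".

First

W/L table (W = player to move can force a win):
i:   0  1  2  3  4  5  6  7  8  9 10 11 12 13 14 15 16 17 18
     W  L  W  L  W  W  W  W  W  W  L  W  L  W  W  W  W  W  W
Position 18 is W, so the first player wins.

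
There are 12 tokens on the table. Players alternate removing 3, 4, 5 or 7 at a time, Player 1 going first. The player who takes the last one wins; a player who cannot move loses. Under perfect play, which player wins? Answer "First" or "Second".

Second

Compute winning (W) and losing (L) positions by backward induction:
i:   0  1  2  3  4  5  6  7  8  9 10 11 12
     L  L  L  W  W  W  W  W  W  W  L  L  L
Position 12 is L, so the second player wins.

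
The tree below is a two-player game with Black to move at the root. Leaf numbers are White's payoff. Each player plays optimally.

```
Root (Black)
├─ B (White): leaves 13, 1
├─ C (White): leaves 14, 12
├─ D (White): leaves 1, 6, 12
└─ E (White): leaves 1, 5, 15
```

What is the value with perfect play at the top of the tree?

B (White): max(13, 1) = 13
C (White): max(14, 12) = 14
D (White): max(1, 6, 12) = 12
E (White): max(1, 5, 15) = 15
Root (Black): min(13, 14, 12, 15) = 12

12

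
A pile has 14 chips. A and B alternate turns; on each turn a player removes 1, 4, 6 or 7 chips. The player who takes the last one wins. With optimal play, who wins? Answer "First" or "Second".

i:   0  1  2  3  4  5  6  7  8  9 10 11 12 13 14
     L  W  L  W  W  L  W  W  W  W  L  W  W  L  W
Position 14 is W, so the first player wins.

First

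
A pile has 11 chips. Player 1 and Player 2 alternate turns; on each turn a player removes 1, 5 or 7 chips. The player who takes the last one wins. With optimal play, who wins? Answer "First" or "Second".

W/L table (W = player to move can force a win):
i:   0  1  2  3  4  5  6  7  8  9 10 11
     L  W  L  W  L  W  L  W  L  W  L  W
Position 11 is W, so the first player wins.

First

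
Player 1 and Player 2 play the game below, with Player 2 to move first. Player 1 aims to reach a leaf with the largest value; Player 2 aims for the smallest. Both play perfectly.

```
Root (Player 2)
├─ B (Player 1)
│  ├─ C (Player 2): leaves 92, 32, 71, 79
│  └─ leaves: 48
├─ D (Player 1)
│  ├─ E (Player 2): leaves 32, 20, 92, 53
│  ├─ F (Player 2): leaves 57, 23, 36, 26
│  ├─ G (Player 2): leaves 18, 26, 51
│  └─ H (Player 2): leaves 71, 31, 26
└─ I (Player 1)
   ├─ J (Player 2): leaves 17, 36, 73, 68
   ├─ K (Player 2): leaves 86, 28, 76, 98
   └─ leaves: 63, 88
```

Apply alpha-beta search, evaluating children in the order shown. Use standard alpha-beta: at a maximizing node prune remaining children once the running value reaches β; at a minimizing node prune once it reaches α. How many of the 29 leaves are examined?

25

C [α=-∞,β=+∞]: v=32
B [α=-∞,β=+∞]: v=48
E [α=-∞,β=48]: v=20
F [α=20,β=48]: v=23
G [α=23,β=48]: v=18 after child 1 ≤ α → α-cutoff, skip 2
H [α=23,β=48]: v=26
D [α=-∞,β=48]: v=26
J [α=-∞,β=26]: v=17
K [α=17,β=26]: v=28
I [α=-∞,β=26]: v=28 after child 2 ≥ β → β-cutoff, skip 2
Root [α=-∞,β=+∞]: v=26
Leaves evaluated: 25 of 29.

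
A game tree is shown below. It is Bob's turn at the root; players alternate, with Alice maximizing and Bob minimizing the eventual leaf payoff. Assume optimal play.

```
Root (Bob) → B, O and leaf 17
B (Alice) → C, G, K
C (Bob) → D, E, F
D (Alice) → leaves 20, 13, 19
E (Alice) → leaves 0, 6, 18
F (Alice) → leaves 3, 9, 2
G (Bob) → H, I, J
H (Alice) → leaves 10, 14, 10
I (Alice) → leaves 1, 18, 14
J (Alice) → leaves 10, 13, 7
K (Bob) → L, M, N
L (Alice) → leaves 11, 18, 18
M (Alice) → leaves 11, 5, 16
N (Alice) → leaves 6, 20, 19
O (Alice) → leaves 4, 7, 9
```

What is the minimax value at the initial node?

9

D (Alice): max(20, 13, 19) = 20
E (Alice): max(0, 6, 18) = 18
F (Alice): max(3, 9, 2) = 9
C (Bob): min(20, 18, 9) = 9
H (Alice): max(10, 14, 10) = 14
I (Alice): max(1, 18, 14) = 18
J (Alice): max(10, 13, 7) = 13
G (Bob): min(14, 18, 13) = 13
L (Alice): max(11, 18, 18) = 18
M (Alice): max(11, 5, 16) = 16
N (Alice): max(6, 20, 19) = 20
K (Bob): min(18, 16, 20) = 16
B (Alice): max(9, 13, 16) = 16
O (Alice): max(4, 7, 9) = 9
Root (Bob): min(16, 9, 17) = 9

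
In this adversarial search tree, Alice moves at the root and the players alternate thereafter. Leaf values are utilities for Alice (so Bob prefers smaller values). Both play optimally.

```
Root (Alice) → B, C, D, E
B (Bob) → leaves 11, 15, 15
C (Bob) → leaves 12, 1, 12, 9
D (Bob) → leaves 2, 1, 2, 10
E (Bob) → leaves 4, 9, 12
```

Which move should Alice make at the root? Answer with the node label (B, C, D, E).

B (Bob): min(11, 15, 15) = 11
C (Bob): min(12, 1, 12, 9) = 1
D (Bob): min(2, 1, 2, 10) = 1
E (Bob): min(4, 9, 12) = 4
Root (Alice): max(11, 1, 1, 4) = 11
Alice picks the child with the highest value: B (value 11).

B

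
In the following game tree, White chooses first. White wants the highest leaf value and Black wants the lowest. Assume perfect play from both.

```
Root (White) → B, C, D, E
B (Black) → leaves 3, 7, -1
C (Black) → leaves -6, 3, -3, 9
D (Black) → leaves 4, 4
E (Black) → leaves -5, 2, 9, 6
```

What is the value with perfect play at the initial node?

B (Black): min(3, 7, -1) = -1
C (Black): min(-6, 3, -3, 9) = -6
D (Black): min(4, 4) = 4
E (Black): min(-5, 2, 9, 6) = -5
Root (White): max(-1, -6, 4, -5) = 4

4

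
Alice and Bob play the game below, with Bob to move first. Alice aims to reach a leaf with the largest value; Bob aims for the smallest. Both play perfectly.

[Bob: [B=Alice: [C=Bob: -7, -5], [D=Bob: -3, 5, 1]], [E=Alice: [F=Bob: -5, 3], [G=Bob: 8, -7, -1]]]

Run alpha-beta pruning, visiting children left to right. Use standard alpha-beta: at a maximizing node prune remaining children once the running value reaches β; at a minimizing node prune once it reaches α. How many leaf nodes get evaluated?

C [α=-∞,β=+∞]: v=-7
D [α=-7,β=+∞]: v=-3
B [α=-∞,β=+∞]: v=-3
F [α=-∞,β=-3]: v=-5
G [α=-5,β=-3]: v=-7 after child 2 ≤ α → α-cutoff, skip 1
E [α=-∞,β=-3]: v=-5
Root [α=-∞,β=+∞]: v=-5
Leaves evaluated: 9 of 10.

9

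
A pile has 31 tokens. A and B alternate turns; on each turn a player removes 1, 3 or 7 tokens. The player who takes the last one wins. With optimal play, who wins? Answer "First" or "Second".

First

Positions where the player to move wins (W) vs loses (L):
i:   0  1  2  3  4  5  6  7  8  9 10 11 12 13 14 15 16 17 18 19 20 21 22 23 24 25 26 27 28 29 30 31
     L  W  L  W  L  W  L  W  L  W  L  W  L  W  L  W  L  W  L  W  L  W  L  W  L  W  L  W  L  W  L  W
Position 31 is W, so the first player wins.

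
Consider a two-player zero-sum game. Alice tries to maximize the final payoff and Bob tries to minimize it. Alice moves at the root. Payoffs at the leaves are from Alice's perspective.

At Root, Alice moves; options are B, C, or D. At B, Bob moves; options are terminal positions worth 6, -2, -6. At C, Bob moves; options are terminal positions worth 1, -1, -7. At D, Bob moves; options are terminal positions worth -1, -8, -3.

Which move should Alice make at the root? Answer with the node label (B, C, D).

B

B (Bob): min(6, -2, -6) = -6
C (Bob): min(1, -1, -7) = -7
D (Bob): min(-1, -8, -3) = -8
Root (Alice): max(-6, -7, -8) = -6
Alice picks the child with the highest value: B (value -6).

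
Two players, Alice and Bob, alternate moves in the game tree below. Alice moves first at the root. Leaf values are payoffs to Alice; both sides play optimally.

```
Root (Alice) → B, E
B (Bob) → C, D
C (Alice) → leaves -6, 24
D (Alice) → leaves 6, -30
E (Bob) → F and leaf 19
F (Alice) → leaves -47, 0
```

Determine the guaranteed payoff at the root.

6

C (Alice): max(-6, 24) = 24
D (Alice): max(6, -30) = 6
B (Bob): min(24, 6) = 6
F (Alice): max(-47, 0) = 0
E (Bob): min(0, 19) = 0
Root (Alice): max(6, 0) = 6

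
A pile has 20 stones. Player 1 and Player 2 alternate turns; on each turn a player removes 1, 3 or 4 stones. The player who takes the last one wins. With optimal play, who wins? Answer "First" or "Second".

W/L table (W = player to move can force a win):
i:   0  1  2  3  4  5  6  7  8  9 10 11 12 13 14 15 16 17 18 19 20
     L  W  L  W  W  W  W  L  W  L  W  W  W  W  L  W  L  W  W  W  W
Position 20 is W, so the first player wins.

First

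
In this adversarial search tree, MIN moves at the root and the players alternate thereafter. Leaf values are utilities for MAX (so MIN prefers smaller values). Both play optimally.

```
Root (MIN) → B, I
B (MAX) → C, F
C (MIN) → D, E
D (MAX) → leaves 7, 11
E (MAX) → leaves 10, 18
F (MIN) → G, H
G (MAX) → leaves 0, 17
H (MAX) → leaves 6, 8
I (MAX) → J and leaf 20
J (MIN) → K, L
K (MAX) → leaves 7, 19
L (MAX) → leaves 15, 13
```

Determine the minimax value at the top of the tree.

11

D (MAX): max(7, 11) = 11
E (MAX): max(10, 18) = 18
C (MIN): min(11, 18) = 11
G (MAX): max(0, 17) = 17
H (MAX): max(6, 8) = 8
F (MIN): min(17, 8) = 8
B (MAX): max(11, 8) = 11
K (MAX): max(7, 19) = 19
L (MAX): max(15, 13) = 15
J (MIN): min(19, 15) = 15
I (MAX): max(15, 20) = 20
Root (MIN): min(11, 20) = 11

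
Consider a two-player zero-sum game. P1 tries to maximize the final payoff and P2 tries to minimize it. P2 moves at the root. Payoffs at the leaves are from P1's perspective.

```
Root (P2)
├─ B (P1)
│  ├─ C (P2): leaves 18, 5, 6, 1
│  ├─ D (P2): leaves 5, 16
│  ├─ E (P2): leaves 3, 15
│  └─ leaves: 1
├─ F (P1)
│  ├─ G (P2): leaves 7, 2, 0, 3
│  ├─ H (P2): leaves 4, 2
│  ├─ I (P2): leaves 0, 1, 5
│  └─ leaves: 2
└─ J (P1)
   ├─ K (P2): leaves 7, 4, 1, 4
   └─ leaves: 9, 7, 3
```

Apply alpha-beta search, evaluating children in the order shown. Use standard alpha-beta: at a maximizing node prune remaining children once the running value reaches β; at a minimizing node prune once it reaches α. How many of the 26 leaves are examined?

C [α=-∞,β=+∞]: v=1
D [α=1,β=+∞]: v=5
E [α=5,β=+∞]: v=3 after child 1 ≤ α → α-cutoff, skip 1
B [α=-∞,β=+∞]: v=5
G [α=-∞,β=5]: v=0
H [α=0,β=5]: v=2
I [α=2,β=5]: v=0 after child 1 ≤ α → α-cutoff, skip 2
F [α=-∞,β=5]: v=2
K [α=-∞,β=2]: v=1
J [α=-∞,β=2]: v=9 after child 2 ≥ β → β-cutoff, skip 2
Root [α=-∞,β=+∞]: v=2
Leaves evaluated: 21 of 26.

21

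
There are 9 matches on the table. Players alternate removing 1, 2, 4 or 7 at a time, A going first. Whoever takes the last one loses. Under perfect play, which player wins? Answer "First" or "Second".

W/L table (W = player to move can force a win):
i:   0  1  2  3  4  5  6  7  8  9
     W  L  W  W  L  W  W  L  W  W
Position 9 is W, so the first player wins.

First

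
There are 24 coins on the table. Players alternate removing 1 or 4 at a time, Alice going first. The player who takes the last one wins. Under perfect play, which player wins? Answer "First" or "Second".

First

W/L table (W = player to move can force a win):
i:   0  1  2  3  4  5  6  7  8  9 10 11 12 13 14 15 16 17 18 19 20 21 22 23 24
     L  W  L  W  W  L  W  L  W  W  L  W  L  W  W  L  W  L  W  W  L  W  L  W  W
Position 24 is W, so the first player wins.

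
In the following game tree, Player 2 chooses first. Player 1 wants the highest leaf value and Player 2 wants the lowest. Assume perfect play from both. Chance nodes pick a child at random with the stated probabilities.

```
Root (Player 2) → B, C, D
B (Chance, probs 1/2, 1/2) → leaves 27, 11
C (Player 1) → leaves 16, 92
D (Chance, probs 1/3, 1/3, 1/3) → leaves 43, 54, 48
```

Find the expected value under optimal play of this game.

B (Chance): 1/2·27 + 1/2·11 = 19
C (Player 1): max(16, 92) = 92
D (Chance): 1/3·43 + 1/3·54 + 1/3·48 = 48.33
Root (Player 2): min(19, 92, 48.33) = 19

19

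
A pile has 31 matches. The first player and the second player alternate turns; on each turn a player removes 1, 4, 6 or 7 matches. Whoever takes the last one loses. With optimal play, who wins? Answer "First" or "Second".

First

Compute winning (W) and losing (L) positions by backward induction:
i:   0  1  2  3  4  5  6  7  8  9 10 11 12 13 14 15 16 17 18 19 20 21 22 23 24 25 26 27 28 29 30 31
     W  L  W  L  W  W  L  W  W  W  W  L  W  W  L  W  L  W  W  L  W  W  W  W  L  W  W  L  W  L  W  W
Position 31 is W, so the first player wins.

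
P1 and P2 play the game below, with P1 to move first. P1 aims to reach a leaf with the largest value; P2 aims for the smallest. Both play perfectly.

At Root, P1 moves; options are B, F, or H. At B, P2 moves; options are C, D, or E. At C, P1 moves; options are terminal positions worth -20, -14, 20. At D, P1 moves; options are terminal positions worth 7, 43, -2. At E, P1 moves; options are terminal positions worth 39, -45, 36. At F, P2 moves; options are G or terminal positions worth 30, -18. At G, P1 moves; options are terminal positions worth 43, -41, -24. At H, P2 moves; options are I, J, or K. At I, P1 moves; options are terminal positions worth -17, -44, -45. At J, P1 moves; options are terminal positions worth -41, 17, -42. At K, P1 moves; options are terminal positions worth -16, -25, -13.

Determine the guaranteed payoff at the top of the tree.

20

C (P1): max(-20, -14, 20) = 20
D (P1): max(7, 43, -2) = 43
E (P1): max(39, -45, 36) = 39
B (P2): min(20, 43, 39) = 20
G (P1): max(43, -41, -24) = 43
F (P2): min(43, 30, -18) = -18
I (P1): max(-17, -44, -45) = -17
J (P1): max(-41, 17, -42) = 17
K (P1): max(-16, -25, -13) = -13
H (P2): min(-17, 17, -13) = -17
Root (P1): max(20, -18, -17) = 20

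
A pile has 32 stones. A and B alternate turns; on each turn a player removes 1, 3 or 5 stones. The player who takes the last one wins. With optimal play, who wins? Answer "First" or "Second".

i:   0  1  2  3  4  5  6  7  8  9 10 11 12 13 14 15 16 17 18 19 20 21 22 23 24 25 26 27 28 29 30 31 32
     L  W  L  W  L  W  L  W  L  W  L  W  L  W  L  W  L  W  L  W  L  W  L  W  L  W  L  W  L  W  L  W  L
Position 32 is L, so the second player wins.

Second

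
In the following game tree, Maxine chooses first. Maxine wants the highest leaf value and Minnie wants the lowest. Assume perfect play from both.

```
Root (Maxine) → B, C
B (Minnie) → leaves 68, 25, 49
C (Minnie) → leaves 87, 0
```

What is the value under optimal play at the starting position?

B (Minnie): min(68, 25, 49) = 25
C (Minnie): min(87, 0) = 0
Root (Maxine): max(25, 0) = 25

25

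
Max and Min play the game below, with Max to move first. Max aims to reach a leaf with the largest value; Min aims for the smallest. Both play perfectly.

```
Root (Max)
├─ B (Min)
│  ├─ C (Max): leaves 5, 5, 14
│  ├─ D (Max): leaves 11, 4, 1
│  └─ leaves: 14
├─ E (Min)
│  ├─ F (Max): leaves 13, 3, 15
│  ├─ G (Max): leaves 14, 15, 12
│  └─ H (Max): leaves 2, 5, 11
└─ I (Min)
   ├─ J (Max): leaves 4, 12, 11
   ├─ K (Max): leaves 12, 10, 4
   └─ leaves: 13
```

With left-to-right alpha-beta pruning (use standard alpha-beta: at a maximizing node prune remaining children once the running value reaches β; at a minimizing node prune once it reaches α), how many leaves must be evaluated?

20

C [α=-∞,β=+∞]: v=14
D [α=-∞,β=14]: v=11
B [α=-∞,β=+∞]: v=11
F [α=11,β=+∞]: v=15
G [α=11,β=15]: v=15 after child 2 ≥ β → β-cutoff, skip 1
H [α=11,β=15]: v=11
E [α=11,β=+∞]: v=11
J [α=11,β=+∞]: v=12
K [α=11,β=12]: v=12 after child 1 ≥ β → β-cutoff, skip 2
I [α=11,β=+∞]: v=12
Root [α=-∞,β=+∞]: v=12
Leaves evaluated: 20 of 23.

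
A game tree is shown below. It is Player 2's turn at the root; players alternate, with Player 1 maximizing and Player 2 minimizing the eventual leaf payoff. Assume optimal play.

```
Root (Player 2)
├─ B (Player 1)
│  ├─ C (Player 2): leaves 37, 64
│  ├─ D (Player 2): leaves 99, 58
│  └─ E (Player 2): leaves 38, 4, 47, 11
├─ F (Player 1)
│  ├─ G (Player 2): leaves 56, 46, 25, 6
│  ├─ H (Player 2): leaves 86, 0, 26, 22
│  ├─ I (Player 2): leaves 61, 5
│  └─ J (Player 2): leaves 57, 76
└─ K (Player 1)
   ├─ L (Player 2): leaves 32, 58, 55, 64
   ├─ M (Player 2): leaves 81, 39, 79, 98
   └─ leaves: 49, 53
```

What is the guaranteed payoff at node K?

53

L: min(32, 58, 55, 64) = 32
M: min(81, 39, 79, 98) = 39
K: max(32, 39, 49, 53) = 53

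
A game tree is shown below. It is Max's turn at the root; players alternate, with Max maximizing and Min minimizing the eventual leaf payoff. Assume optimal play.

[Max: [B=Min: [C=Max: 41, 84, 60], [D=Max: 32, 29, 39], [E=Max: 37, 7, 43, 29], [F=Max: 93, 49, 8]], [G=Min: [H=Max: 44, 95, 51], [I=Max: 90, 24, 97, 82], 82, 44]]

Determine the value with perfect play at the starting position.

44

C (Max): max(41, 84, 60) = 84
D (Max): max(32, 29, 39) = 39
E (Max): max(37, 7, 43, 29) = 43
F (Max): max(93, 49, 8) = 93
B (Min): min(84, 39, 43, 93) = 39
H (Max): max(44, 95, 51) = 95
I (Max): max(90, 24, 97, 82) = 97
G (Min): min(95, 97, 82, 44) = 44
Root (Max): max(39, 44) = 44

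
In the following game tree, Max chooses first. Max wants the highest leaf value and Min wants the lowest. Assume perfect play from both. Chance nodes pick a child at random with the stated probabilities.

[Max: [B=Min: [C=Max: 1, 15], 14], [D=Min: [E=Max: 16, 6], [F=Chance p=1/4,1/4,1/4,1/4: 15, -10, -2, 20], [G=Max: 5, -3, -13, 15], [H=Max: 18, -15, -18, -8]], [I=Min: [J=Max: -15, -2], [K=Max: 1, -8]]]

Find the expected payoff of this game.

14

C (Max): max(1, 15) = 15
B (Min): min(15, 14) = 14
E (Max): max(16, 6) = 16
F (Chance): 1/4·15 + 1/4·-10 + 1/4·-2 + 1/4·20 = 5.75
G (Max): max(5, -3, -13, 15) = 15
H (Max): max(18, -15, -18, -8) = 18
D (Min): min(16, 5.75, 15, 18) = 5.75
J (Max): max(-15, -2) = -2
K (Max): max(1, -8) = 1
I (Min): min(-2, 1) = -2
Root (Max): max(14, 5.75, -2) = 14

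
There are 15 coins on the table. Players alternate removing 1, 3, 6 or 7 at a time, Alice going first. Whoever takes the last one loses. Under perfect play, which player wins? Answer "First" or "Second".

Mark each pile size as W (mover wins) or L (mover loses):
i:   0  1  2  3  4  5  6  7  8  9 10 11 12 13 14 15
     W  L  W  L  W  L  W  W  W  W  W  W  W  L  W  L
Position 15 is L, so the second player wins.

Second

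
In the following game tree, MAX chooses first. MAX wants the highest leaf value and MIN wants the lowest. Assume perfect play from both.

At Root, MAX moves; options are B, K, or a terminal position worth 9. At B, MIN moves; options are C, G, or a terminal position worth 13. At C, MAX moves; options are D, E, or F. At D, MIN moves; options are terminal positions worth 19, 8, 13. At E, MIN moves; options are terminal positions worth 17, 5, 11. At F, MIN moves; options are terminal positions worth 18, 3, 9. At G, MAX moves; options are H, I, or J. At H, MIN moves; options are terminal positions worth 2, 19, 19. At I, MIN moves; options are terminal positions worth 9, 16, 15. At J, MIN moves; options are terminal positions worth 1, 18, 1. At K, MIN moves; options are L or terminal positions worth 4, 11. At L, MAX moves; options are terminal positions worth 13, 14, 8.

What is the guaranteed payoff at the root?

9

D (MIN): min(19, 8, 13) = 8
E (MIN): min(17, 5, 11) = 5
F (MIN): min(18, 3, 9) = 3
C (MAX): max(8, 5, 3) = 8
H (MIN): min(2, 19, 19) = 2
I (MIN): min(9, 16, 15) = 9
J (MIN): min(1, 18, 1) = 1
G (MAX): max(2, 9, 1) = 9
B (MIN): min(8, 9, 13) = 8
L (MAX): max(13, 14, 8) = 14
K (MIN): min(14, 4, 11) = 4
Root (MAX): max(8, 4, 9) = 9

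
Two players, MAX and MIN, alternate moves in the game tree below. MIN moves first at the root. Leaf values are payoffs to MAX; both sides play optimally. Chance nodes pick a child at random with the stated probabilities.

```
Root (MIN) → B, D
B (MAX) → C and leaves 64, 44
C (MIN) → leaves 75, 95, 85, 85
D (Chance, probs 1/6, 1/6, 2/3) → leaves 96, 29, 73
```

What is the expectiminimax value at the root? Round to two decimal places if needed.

69.5

C (MIN): min(75, 95, 85, 85) = 75
B (MAX): max(75, 64, 44) = 75
D (Chance): 1/6·96 + 1/6·29 + 2/3·73 = 69.5
Root (MIN): min(75, 69.5) = 69.5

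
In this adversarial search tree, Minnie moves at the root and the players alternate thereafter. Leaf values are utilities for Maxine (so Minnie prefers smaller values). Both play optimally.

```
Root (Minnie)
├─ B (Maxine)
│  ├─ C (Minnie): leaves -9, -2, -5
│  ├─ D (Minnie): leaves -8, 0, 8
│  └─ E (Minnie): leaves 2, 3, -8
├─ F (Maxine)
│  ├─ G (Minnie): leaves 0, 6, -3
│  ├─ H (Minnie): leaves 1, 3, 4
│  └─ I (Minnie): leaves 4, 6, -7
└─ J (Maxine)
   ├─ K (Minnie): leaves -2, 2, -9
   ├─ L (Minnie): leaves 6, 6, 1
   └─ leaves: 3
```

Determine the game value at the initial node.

-8

C (Minnie): min(-9, -2, -5) = -9
D (Minnie): min(-8, 0, 8) = -8
E (Minnie): min(2, 3, -8) = -8
B (Maxine): max(-9, -8, -8) = -8
G (Minnie): min(0, 6, -3) = -3
H (Minnie): min(1, 3, 4) = 1
I (Minnie): min(4, 6, -7) = -7
F (Maxine): max(-3, 1, -7) = 1
K (Minnie): min(-2, 2, -9) = -9
L (Minnie): min(6, 6, 1) = 1
J (Maxine): max(-9, 1, 3) = 3
Root (Minnie): min(-8, 1, 3) = -8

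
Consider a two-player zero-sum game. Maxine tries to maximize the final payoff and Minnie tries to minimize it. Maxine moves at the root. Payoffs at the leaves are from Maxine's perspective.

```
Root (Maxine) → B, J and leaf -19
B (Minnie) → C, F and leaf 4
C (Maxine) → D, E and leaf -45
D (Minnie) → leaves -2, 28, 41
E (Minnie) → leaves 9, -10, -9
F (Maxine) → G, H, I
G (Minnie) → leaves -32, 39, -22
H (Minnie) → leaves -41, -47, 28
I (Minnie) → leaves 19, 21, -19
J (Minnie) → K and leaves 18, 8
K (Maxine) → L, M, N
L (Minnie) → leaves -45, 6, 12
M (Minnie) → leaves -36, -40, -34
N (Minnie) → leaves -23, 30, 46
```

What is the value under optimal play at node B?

-19

D: min(-2, 28, 41) = -2
E: min(9, -10, -9) = -10
C: max(-2, -10, -45) = -2
G: min(-32, 39, -22) = -32
H: min(-41, -47, 28) = -47
I: min(19, 21, -19) = -19
F: max(-32, -47, -19) = -19
B: min(-2, -19, 4) = -19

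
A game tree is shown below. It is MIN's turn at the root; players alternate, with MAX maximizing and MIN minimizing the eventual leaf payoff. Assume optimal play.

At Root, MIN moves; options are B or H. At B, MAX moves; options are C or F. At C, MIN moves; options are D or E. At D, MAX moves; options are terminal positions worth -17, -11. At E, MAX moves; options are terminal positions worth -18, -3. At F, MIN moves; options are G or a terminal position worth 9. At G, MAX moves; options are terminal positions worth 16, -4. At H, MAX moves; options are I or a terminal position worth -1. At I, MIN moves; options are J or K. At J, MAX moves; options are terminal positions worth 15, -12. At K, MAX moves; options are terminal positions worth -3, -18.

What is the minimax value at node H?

J: max(15, -12) = 15
K: max(-3, -18) = -3
I: min(15, -3) = -3
H: max(-3, -1) = -1

-1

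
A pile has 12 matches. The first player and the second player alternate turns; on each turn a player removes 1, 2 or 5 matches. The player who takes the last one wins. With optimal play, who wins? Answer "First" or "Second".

W/L table (W = player to move can force a win):
i:   0  1  2  3  4  5  6  7  8  9 10 11 12
     L  W  W  L  W  W  L  W  W  L  W  W  L
Position 12 is L, so the second player wins.

Second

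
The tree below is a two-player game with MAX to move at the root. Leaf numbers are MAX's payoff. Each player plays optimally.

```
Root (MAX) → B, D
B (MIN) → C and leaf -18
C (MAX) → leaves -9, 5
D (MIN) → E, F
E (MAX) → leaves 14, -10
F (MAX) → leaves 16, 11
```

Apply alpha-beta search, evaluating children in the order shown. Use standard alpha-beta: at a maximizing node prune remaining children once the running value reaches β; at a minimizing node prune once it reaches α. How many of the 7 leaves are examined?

C [α=-∞,β=+∞]: v=5
B [α=-∞,β=+∞]: v=-18
E [α=-18,β=+∞]: v=14
F [α=-18,β=14]: v=16 after child 1 ≥ β → β-cutoff, skip 1
D [α=-18,β=+∞]: v=14
Root [α=-∞,β=+∞]: v=14
Leaves evaluated: 6 of 7.

6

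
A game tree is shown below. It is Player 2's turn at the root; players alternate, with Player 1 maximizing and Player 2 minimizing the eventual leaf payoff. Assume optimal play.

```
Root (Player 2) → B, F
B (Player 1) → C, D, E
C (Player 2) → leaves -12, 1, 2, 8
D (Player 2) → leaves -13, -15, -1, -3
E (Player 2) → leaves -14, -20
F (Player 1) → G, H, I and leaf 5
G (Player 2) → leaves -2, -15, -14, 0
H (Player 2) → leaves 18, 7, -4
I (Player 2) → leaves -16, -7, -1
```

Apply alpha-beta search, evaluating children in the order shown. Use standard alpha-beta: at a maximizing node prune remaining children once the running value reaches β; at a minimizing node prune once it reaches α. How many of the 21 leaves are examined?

C [α=-∞,β=+∞]: v=-12
D [α=-12,β=+∞]: v=-13 after child 1 ≤ α → α-cutoff, skip 3
E [α=-12,β=+∞]: v=-14 after child 1 ≤ α → α-cutoff, skip 1
B [α=-∞,β=+∞]: v=-12
G [α=-∞,β=-12]: v=-15
H [α=-15,β=-12]: v=-4
F [α=-∞,β=-12]: v=-4 after child 2 ≥ β → β-cutoff, skip 2
Root [α=-∞,β=+∞]: v=-12
Leaves evaluated: 13 of 21.

13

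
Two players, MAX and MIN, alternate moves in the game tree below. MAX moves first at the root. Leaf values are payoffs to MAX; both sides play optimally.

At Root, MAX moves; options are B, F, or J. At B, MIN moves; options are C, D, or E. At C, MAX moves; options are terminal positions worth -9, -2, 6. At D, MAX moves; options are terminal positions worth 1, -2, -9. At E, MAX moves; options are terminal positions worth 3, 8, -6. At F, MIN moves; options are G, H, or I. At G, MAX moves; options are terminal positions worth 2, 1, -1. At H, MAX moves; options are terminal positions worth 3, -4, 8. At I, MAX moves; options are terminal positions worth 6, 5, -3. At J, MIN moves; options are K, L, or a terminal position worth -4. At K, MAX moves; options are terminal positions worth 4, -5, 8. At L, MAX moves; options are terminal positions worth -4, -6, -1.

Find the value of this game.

2

C (MAX): max(-9, -2, 6) = 6
D (MAX): max(1, -2, -9) = 1
E (MAX): max(3, 8, -6) = 8
B (MIN): min(6, 1, 8) = 1
G (MAX): max(2, 1, -1) = 2
H (MAX): max(3, -4, 8) = 8
I (MAX): max(6, 5, -3) = 6
F (MIN): min(2, 8, 6) = 2
K (MAX): max(4, -5, 8) = 8
L (MAX): max(-4, -6, -1) = -1
J (MIN): min(8, -1, -4) = -4
Root (MAX): max(1, 2, -4) = 2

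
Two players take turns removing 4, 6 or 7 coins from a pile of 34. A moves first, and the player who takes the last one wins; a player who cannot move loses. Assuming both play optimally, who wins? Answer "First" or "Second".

Mark each pile size as W (mover wins) or L (mover loses):
i:   0  1  2  3  4  5  6  7  8  9 10 11 12 13 14 15 16 17 18 19 20 21 22 23 24 25 26 27 28 29 30 31 32 33 34
     L  L  L  L  W  W  W  W  W  W  W  L  L  L  L  W  W  W  W  W  W  W  L  L  L  L  W  W  W  W  W  W  W  L  L
Position 34 is L, so the second player wins.

Second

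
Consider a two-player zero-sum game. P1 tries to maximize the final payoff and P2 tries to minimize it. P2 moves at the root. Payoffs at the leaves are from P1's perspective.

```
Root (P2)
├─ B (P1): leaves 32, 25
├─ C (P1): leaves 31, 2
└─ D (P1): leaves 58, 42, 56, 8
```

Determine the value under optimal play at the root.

B (P1): max(32, 25) = 32
C (P1): max(31, 2) = 31
D (P1): max(58, 42, 56, 8) = 58
Root (P2): min(32, 31, 58) = 31

31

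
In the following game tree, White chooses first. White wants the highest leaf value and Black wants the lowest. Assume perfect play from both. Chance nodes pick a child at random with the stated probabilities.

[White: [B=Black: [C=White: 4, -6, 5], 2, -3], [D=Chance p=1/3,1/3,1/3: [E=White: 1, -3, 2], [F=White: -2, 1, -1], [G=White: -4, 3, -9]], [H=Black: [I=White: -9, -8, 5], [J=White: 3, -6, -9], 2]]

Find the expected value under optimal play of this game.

2

C (White): max(4, -6, 5) = 5
B (Black): min(5, 2, -3) = -3
E (White): max(1, -3, 2) = 2
F (White): max(-2, 1, -1) = 1
G (White): max(-4, 3, -9) = 3
D (Chance): 1/3·2 + 1/3·1 + 1/3·3 = 2
I (White): max(-9, -8, 5) = 5
J (White): max(3, -6, -9) = 3
H (Black): min(5, 3, 2) = 2
Root (White): max(-3, 2, 2) = 2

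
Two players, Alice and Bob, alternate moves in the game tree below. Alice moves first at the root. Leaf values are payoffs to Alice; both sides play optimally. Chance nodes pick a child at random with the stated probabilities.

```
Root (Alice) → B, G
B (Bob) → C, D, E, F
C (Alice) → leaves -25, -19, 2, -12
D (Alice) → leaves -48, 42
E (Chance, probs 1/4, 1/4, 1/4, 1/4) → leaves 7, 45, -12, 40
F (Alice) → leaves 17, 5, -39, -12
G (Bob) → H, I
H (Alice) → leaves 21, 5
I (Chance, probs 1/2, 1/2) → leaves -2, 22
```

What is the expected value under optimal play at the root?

10

C (Alice): max(-25, -19, 2, -12) = 2
D (Alice): max(-48, 42) = 42
E (Chance): 1/4·7 + 1/4·45 + 1/4·-12 + 1/4·40 = 20
F (Alice): max(17, 5, -39, -12) = 17
B (Bob): min(2, 42, 20, 17) = 2
H (Alice): max(21, 5) = 21
I (Chance): 1/2·-2 + 1/2·22 = 10
G (Bob): min(21, 10) = 10
Root (Alice): max(2, 10) = 10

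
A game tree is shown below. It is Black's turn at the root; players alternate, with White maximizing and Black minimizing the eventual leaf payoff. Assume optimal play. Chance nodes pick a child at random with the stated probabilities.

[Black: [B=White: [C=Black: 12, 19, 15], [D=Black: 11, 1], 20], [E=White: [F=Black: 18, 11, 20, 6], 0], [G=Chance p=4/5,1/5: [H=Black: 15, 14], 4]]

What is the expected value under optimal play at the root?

6

C (Black): min(12, 19, 15) = 12
D (Black): min(11, 1) = 1
B (White): max(12, 1, 20) = 20
F (Black): min(18, 11, 20, 6) = 6
E (White): max(6, 0) = 6
H (Black): min(15, 14) = 14
G (Chance): 4/5·14 + 1/5·4 = 12
Root (Black): min(20, 6, 12) = 6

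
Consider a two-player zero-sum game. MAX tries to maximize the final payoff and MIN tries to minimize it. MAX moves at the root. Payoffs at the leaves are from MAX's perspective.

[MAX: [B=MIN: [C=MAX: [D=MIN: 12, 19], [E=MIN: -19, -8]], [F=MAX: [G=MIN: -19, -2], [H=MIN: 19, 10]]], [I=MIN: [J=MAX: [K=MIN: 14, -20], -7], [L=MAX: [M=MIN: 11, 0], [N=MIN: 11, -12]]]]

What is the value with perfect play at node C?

D: min(12, 19) = 12
E: min(-19, -8) = -19
C: max(12, -19) = 12

12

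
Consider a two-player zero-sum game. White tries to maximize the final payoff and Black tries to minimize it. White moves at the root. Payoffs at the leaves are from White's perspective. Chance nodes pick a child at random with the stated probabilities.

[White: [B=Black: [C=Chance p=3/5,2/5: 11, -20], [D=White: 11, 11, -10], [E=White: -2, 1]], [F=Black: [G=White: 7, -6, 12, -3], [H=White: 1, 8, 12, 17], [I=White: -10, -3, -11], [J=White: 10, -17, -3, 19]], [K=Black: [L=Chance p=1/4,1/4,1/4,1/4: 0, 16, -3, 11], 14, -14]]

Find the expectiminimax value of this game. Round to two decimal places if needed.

-1.4

C (Chance): 3/5·11 + 2/5·-20 = -1.4
D (White): max(11, 11, -10) = 11
E (White): max(-2, 1) = 1
B (Black): min(-1.4, 11, 1) = -1.4
G (White): max(7, -6, 12, -3) = 12
H (White): max(1, 8, 12, 17) = 17
I (White): max(-10, -3, -11) = -3
J (White): max(10, -17, -3, 19) = 19
F (Black): min(12, 17, -3, 19) = -3
L (Chance): 1/4·0 + 1/4·16 + 1/4·-3 + 1/4·11 = 6
K (Black): min(6, 14, -14) = -14
Root (White): max(-1.4, -3, -14) = -1.4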